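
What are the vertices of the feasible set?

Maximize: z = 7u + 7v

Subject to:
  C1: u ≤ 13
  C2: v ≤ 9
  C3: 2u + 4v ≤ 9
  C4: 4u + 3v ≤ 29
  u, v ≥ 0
Each vertex is the intersection of two constraint boundaries that also satisfies all remaining constraints:
  u = 0 and v = 0 → (0, 0)
  2u + 4v = 9 and v = 0 → (4.5, 0)
  2u + 4v = 9 and u = 0 → (0, 2.25)

Vertices: (0, 0), (4.5, 0), (0, 2.25)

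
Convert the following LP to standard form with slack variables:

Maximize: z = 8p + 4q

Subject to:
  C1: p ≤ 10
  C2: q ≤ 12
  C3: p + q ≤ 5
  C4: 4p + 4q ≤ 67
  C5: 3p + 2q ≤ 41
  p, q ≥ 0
max z = 8p + 4q

s.t.
  p + s1 = 10
  q + s2 = 12
  p + q + s3 = 5
  4p + 4q + s4 = 67
  3p + 2q + s5 = 41
  p, q, s1, s2, s3, s4, s5 ≥ 0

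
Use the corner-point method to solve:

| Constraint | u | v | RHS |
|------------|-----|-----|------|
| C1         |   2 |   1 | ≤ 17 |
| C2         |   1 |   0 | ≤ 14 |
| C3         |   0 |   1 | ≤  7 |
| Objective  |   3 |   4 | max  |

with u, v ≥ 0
u = 5, v = 7, z = 43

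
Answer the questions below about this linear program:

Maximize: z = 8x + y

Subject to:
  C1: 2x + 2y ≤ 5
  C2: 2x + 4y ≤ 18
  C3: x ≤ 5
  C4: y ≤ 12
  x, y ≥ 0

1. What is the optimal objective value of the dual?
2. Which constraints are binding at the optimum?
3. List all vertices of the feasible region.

1. 20 (by strong duality, equal to the primal optimum)
2. C1, y ≥ 0
3. (0, 0), (2.5, 0), (0, 2.5)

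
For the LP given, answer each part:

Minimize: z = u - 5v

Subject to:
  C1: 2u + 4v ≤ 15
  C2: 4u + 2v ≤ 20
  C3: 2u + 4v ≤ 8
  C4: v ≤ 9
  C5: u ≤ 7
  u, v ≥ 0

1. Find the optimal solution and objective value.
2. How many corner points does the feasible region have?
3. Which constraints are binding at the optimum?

1. u = 0, v = 2, z = -10
2. 3
3. C3, u ≥ 0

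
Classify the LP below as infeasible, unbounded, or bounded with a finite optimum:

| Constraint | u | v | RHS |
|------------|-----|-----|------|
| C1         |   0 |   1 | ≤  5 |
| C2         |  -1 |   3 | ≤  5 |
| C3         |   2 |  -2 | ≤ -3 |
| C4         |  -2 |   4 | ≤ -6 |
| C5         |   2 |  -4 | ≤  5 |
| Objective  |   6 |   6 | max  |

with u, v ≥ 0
C5 requires 2u - 4v ≤ 5, while C4 (-2u + 4v ≤ -6) is equivalent to 2u - 4v ≥ 6. Together they would need 6 ≤ 2u - 4v ≤ 5, which is impossible since 6 > 5. No point satisfies all constraints.

The feasible region is empty; the LP is infeasible.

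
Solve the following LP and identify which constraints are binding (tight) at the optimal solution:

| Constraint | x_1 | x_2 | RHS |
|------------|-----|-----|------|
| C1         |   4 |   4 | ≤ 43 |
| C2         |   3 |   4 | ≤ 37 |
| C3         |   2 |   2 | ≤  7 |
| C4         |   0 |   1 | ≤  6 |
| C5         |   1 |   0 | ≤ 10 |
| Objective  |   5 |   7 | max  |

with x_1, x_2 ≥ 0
Optimal: x_1 = 0, x_2 = 3.5
Slack at optimum:
  C1: slack = 29
  C2: slack = 23
  C3: slack = 0 (binding)
  C4: slack = 2.5
  C5: slack = 10
  x_1 ≥ 0: x_1 = 0 (binding)
  x_2 ≥ 0: x_2 = 3.5
Binding constraints: C3, x_1 ≥ 0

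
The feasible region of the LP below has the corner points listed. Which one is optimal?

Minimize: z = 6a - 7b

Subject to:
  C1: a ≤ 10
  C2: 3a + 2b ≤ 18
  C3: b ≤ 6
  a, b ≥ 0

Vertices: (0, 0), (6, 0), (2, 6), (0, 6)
(0, 6) with z = -42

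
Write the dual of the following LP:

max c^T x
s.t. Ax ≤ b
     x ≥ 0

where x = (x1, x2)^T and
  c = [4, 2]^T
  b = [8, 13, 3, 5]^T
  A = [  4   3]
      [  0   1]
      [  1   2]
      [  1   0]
Minimize: z = 8y1 + 13y2 + 3y3 + 5y4

Subject to:
  C1: -4y1 - y3 - y4 ≤ -4
  C2: -3y1 - y2 - 2y3 ≤ -2
  y1, y2, y3, y4 ≥ 0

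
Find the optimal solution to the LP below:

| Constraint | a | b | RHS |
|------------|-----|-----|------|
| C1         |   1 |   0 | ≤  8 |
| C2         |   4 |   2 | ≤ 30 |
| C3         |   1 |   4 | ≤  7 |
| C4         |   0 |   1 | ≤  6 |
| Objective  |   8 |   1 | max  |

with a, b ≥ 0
Each vertex is the intersection of two constraint boundaries that also satisfies all remaining constraints:
  a = 0 and b = 0 → (0, 0)
  a + 4b = 7 and b = 0 → (7, 0)
  a + 4b = 7 and a = 0 → (0, 1.75)

Evaluating z = 8a + b at each vertex:
  (0, 0): z = 0
  (7, 0): z = 56
  (0, 1.75): z = 1.75

The maximum is at (7, 0) with z = 56.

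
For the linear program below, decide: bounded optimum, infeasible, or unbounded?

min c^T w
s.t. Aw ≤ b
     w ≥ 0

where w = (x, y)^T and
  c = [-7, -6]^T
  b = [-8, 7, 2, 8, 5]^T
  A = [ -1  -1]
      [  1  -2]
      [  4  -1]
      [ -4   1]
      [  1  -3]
Feasible point: (0, 8) satisfies every constraint, so the LP is feasible.
Direction d = (1, 4): for each constraint row a, a·d ≤ 0 —
  (-1)(1) + (-1)(4) = -5 ≤ 0
  (1)(1) + (-2)(4) = -7 ≤ 0
  (4)(1) + (-1)(4) = 0 ≤ 0
  (-4)(1) + (1)(4) = 0 ≤ 0
  (1)(1) + (-3)(4) = -11 ≤ 0
and d ≥ 0, so (0, 8) + t·d stays feasible for every t ≥ 0. Along this ray z = -7x - 6y changes by -31 per unit t, so z → −∞.

Unbounded — the objective can decrease without bound over the feasible region.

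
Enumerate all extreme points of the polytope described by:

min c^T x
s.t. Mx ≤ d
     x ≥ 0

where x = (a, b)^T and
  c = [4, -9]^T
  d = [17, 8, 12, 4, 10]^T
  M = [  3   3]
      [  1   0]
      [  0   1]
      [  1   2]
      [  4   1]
Each vertex is the intersection of two constraint boundaries that also satisfies all remaining constraints:
  a = 0 and b = 0 → (0, 0)
  4a + b = 10 and b = 0 → (2.5, 0)
  a + 2b = 4 and 4a + b = 10 → (2.286, 0.8571)
  a + 2b = 4 and a = 0 → (0, 2)

Vertices: (0, 0), (2.5, 0), (2.286, 0.8571), (0, 2)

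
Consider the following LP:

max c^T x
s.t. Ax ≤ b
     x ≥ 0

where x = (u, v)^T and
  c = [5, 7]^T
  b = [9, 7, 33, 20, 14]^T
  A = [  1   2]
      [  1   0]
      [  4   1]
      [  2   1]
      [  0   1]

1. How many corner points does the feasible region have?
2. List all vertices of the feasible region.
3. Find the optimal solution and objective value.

1. 4
2. (0, 0), (7, 0), (7, 1), (0, 4.5)
3. u = 7, v = 1, z = 42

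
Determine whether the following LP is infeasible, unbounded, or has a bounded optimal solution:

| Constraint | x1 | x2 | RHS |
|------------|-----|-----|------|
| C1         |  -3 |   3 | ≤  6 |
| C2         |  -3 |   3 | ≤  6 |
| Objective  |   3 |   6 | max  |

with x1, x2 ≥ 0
Feasible point: (0, 0) satisfies every constraint, so the LP is feasible.
Direction d = (1, 0): for each constraint row a, a·d ≤ 0 —
  (-3)(1) + (3)(0) = -3 ≤ 0
  (-3)(1) + (3)(0) = -3 ≤ 0
and d ≥ 0, so (0, 0) + t·d stays feasible for every t ≥ 0. Along this ray z = 3x1 + 6x2 changes by 3 per unit t, so z → +∞.

Unbounded — the objective can increase without bound over the feasible region.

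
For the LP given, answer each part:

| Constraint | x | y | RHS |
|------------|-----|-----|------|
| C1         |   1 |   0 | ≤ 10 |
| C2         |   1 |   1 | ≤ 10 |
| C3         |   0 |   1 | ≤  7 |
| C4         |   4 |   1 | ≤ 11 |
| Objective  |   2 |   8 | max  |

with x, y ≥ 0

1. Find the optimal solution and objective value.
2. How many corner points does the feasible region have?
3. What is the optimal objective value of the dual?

1. x = 1, y = 7, z = 58
2. 4
3. 58 (by strong duality, equal to the primal optimum)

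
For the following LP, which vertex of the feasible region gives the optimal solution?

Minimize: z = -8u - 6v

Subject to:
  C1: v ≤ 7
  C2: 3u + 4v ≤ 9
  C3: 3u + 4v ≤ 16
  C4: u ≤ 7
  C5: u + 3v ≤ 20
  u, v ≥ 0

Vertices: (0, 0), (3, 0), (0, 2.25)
Evaluating z = -8u - 6v at each vertex:
  (0, 0): z = 0
  (3, 0): z = -24
  (0, 2.25): z = -13.5

The smallest value is z = -24, attained at (3, 0).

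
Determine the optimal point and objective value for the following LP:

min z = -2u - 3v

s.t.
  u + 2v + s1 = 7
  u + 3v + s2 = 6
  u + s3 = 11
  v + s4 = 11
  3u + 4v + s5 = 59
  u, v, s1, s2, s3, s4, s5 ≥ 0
u = 6, v = 0, z = -12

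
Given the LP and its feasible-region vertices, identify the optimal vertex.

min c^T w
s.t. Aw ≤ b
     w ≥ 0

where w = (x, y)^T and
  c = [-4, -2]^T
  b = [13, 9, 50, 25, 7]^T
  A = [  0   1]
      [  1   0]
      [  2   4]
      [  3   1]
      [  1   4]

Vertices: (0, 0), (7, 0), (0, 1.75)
(7, 0) with z = -28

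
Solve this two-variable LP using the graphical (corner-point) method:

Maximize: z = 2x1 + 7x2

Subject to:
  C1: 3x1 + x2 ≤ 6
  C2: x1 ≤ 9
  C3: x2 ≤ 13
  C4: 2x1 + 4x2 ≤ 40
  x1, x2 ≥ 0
x1 = 0, x2 = 6, z = 42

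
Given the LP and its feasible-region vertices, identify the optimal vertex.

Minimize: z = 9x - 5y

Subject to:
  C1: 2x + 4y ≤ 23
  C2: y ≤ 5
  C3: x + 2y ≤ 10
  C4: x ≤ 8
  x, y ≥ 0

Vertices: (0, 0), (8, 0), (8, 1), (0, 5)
Evaluating z = 9x - 5y at each vertex:
  (0, 0): z = 0
  (8, 0): z = 72
  (8, 1): z = 67
  (0, 5): z = -25

The smallest value is z = -25, attained at (0, 5).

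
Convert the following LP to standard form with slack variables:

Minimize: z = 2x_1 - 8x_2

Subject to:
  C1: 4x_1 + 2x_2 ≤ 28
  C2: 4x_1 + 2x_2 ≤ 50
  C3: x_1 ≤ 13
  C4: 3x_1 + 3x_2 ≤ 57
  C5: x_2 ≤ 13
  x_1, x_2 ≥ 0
min z = 2x_1 - 8x_2

s.t.
  4x_1 + 2x_2 + s1 = 28
  4x_1 + 2x_2 + s2 = 50
  x_1 + s3 = 13
  3x_1 + 3x_2 + s4 = 57
  x_2 + s5 = 13
  x_1, x_2, s1, s2, s3, s4, s5 ≥ 0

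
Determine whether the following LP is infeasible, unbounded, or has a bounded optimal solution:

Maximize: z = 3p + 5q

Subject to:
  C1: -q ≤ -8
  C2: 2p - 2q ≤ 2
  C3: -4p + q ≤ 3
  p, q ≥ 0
Feasible point: (2, 8) satisfies every constraint, so the LP is feasible.
Direction d = (1, 1): for each constraint row a, a·d ≤ 0 —
  (0)(1) + (-1)(1) = -1 ≤ 0
  (2)(1) + (-2)(1) = 0 ≤ 0
  (-4)(1) + (1)(1) = -3 ≤ 0
and d ≥ 0, so (2, 8) + t·d stays feasible for every t ≥ 0. Along this ray z = 3p + 5q changes by 8 per unit t, so z → +∞.

Unbounded: there is a feasible ray along which z → +∞.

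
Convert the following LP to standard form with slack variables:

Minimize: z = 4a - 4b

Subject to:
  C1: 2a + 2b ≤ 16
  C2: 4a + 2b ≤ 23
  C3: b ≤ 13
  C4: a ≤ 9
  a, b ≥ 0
min z = 4a - 4b

s.t.
  2a + 2b + s1 = 16
  4a + 2b + s2 = 23
  b + s3 = 13
  a + s4 = 9
  a, b, s1, s2, s3, s4 ≥ 0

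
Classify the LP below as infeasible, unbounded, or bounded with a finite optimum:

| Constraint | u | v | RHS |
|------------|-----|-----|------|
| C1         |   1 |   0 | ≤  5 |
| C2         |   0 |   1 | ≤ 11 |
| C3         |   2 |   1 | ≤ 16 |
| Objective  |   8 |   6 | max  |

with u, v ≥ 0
The point (2.5, 11) satisfies every constraint, so the LP is feasible; the constraints give u ≤ 5 and v ≤ 11, which with u, v ≥ 0 keep the feasible region inside a bounded box. A feasible, bounded LP attains a finite optimum at a vertex.

The LP has an optimal solution: (2.5, 11) with z = 86.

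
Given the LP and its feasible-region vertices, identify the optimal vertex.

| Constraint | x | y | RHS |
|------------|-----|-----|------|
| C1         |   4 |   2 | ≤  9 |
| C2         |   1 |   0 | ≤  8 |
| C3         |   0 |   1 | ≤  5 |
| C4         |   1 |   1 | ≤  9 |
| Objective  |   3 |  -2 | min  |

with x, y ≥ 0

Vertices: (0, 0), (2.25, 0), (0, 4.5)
Evaluating z = 3x - 2y at each vertex:
  (0, 0): z = 0
  (2.25, 0): z = 6.75
  (0, 4.5): z = -9

The smallest value is z = -9, attained at (0, 4.5).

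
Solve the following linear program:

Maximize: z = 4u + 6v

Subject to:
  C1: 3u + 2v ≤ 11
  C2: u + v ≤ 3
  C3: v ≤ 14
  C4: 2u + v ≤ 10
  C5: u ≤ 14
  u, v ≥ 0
Each vertex is the intersection of two constraint boundaries that also satisfies all remaining constraints:
  u = 0 and v = 0 → (0, 0)
  u + v = 3 and v = 0 → (3, 0)
  u + v = 3 and u = 0 → (0, 3)

Evaluating z = 4u + 6v at each vertex:
  (0, 0): z = 0
  (3, 0): z = 12
  (0, 3): z = 18

The maximum is at (0, 3) with z = 18.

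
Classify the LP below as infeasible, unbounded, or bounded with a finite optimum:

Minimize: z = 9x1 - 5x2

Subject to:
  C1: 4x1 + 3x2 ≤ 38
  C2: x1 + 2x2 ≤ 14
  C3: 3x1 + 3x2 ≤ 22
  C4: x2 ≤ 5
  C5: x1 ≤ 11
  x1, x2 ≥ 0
The point (0, 5) satisfies every constraint, so the LP is feasible; the constraints give x1 ≤ 11 and x2 ≤ 5, which with x1, x2 ≥ 0 keep the feasible region inside a bounded box. A feasible, bounded LP attains a finite optimum at a vertex.

Feasible with finite optimum z* = -25 at (0, 5).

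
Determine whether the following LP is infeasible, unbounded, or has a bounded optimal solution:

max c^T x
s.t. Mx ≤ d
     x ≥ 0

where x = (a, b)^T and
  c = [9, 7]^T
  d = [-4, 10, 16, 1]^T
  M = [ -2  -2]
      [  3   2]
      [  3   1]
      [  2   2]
One constraint requires 2a + 2b ≤ 1, while the constraint -2a - 2b ≤ -4 is equivalent to 2a + 2b ≥ 4. Together they would need 4 ≤ 2a + 2b ≤ 1, which is impossible since 4 > 1. No point satisfies all constraints.

Infeasible: no point satisfies all constraints simultaneously.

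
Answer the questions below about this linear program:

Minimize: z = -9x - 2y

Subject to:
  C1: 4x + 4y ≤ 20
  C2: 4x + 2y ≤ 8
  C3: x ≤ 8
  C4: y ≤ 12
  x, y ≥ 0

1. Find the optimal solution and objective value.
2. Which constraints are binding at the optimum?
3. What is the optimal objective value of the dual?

1. x = 2, y = 0, z = -18
2. C2, y ≥ 0
3. -18 (by strong duality, equal to the primal optimum)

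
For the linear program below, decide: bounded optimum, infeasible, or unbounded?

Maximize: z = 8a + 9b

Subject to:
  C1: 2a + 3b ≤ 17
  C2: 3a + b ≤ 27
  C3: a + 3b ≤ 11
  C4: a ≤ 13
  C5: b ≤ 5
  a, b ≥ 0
The point (8.5, 0) satisfies every constraint, so the LP is feasible; the constraints give a ≤ 13 and b ≤ 5, which with a, b ≥ 0 keep the feasible region inside a bounded box. A feasible, bounded LP attains a finite optimum at a vertex.

Evaluating z = 8a + 9b at each vertex:
  (0, 0): z = 0
  (8.5, 0): z = 68
  (6, 1.667): z = 63
  (0, 3.667): z = 33

Bounded optimum: z* = 68 at (8.5, 0).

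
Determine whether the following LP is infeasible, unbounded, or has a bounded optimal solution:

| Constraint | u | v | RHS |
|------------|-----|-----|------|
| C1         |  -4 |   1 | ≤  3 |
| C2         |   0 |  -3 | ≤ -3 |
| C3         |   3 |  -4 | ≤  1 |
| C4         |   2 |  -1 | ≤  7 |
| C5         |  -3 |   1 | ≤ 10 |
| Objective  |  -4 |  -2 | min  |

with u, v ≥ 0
Feasible point: (0, 1) satisfies every constraint, so the LP is feasible.
Direction d = (1, 2): for each constraint row a, a·d ≤ 0 —
  (-4)(1) + (1)(2) = -2 ≤ 0
  (0)(1) + (-3)(2) = -6 ≤ 0
  (3)(1) + (-4)(2) = -5 ≤ 0
  (2)(1) + (-1)(2) = 0 ≤ 0
  (-3)(1) + (1)(2) = -1 ≤ 0
and d ≥ 0, so (0, 1) + t·d stays feasible for every t ≥ 0. Along this ray z = -4u - 2v changes by -8 per unit t, so z → −∞.

Unbounded: there is a feasible ray along which z → −∞.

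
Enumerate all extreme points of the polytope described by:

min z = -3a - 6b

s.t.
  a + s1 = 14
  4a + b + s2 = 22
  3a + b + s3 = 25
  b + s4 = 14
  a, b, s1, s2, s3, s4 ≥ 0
Each vertex is the intersection of two constraint boundaries that also satisfies all remaining constraints:
  a = 0 and b = 0 → (0, 0)
  4a + b = 22 and b = 0 → (5.5, 0)
  4a + b = 22 and b = 14 → (2, 14)
  b = 14 and a = 0 → (0, 14)

Vertices: (0, 0), (5.5, 0), (2, 14), (0, 14)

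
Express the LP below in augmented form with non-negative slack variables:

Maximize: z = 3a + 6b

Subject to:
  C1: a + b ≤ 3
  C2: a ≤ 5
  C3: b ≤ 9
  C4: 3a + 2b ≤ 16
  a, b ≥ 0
max z = 3a + 6b

s.t.
  a + b + s1 = 3
  a + s2 = 5
  b + s3 = 9
  3a + 2b + s4 = 16
  a, b, s1, s2, s3, s4 ≥ 0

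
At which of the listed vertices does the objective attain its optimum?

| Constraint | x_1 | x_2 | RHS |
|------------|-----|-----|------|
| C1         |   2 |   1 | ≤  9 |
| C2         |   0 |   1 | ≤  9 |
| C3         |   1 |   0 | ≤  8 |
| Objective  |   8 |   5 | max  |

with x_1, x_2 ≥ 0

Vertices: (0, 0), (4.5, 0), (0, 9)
(0, 9) with z = 45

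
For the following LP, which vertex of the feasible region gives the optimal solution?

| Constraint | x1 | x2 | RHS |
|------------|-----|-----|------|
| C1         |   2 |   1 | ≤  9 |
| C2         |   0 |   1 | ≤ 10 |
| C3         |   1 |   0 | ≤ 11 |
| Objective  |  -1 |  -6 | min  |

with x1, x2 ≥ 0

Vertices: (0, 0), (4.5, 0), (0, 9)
Evaluating z = -x1 - 6x2 at each vertex:
  (0, 0): z = 0
  (4.5, 0): z = -4.5
  (0, 9): z = -54

The smallest value is z = -54, attained at (0, 9).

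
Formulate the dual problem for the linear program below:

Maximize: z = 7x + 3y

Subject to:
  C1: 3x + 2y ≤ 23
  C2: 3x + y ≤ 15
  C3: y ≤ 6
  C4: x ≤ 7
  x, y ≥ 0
Minimize: z = 23y1 + 15y2 + 6y3 + 7y4

Subject to:
  C1: -3y1 - 3y2 - y4 ≤ -7
  C2: -2y1 - y2 - y3 ≤ -3
  y1, y2, y3, y4 ≥ 0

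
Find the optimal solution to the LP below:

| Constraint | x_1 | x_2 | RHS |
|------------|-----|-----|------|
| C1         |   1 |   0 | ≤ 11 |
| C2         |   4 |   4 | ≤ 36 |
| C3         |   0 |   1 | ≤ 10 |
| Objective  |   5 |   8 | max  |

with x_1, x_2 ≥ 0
x_1 = 0, x_2 = 9, z = 72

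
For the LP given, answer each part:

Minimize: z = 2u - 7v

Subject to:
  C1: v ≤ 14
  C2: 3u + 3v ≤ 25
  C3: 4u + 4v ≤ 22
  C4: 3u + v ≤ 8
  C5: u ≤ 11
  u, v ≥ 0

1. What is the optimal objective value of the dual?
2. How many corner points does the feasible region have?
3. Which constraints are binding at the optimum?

1. -38.5 (by strong duality, equal to the primal optimum)
2. 4
3. C3, u ≥ 0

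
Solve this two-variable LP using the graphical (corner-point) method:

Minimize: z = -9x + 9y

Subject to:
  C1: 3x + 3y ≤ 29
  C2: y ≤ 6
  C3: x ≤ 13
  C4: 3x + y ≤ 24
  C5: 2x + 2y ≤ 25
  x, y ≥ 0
Each vertex is the intersection of two constraint boundaries that also satisfies all remaining constraints:
  x = 0 and y = 0 → (0, 0)
  3x + y = 24 and y = 0 → (8, 0)
  3x + 3y = 29 and 3x + y = 24 → (7.167, 2.5)
  3x + 3y = 29 and y = 6 → (3.667, 6)
  y = 6 and x = 0 → (0, 6)

Evaluating z = -9x + 9y at each vertex:
  (0, 0): z = 0
  (8, 0): z = -72
  (7.167, 2.5): z = -42
  (3.667, 6): z = 21
  (0, 6): z = 54

The minimum is at (8, 0) with z = -72.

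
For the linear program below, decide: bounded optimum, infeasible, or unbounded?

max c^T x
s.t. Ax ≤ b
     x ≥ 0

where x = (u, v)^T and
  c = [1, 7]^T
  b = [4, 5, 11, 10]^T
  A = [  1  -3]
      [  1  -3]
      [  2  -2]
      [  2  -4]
Feasible point: (0, 0) satisfies every constraint, so the LP is feasible.
Direction d = (0, 1): for each constraint row a, a·d ≤ 0 —
  (1)(0) + (-3)(1) = -3 ≤ 0
  (1)(0) + (-3)(1) = -3 ≤ 0
  (2)(0) + (-2)(1) = -2 ≤ 0
  (2)(0) + (-4)(1) = -4 ≤ 0
and d ≥ 0, so (0, 0) + t·d stays feasible for every t ≥ 0. Along this ray z = u + 7v changes by 7 per unit t, so z → +∞.

Unbounded: there is a feasible ray along which z → +∞.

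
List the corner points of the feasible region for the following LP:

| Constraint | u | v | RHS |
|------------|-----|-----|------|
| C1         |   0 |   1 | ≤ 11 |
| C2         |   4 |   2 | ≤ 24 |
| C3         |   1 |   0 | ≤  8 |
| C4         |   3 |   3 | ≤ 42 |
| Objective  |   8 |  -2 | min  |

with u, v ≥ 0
Each vertex is the intersection of two constraint boundaries that also satisfies all remaining constraints:
  u = 0 and v = 0 → (0, 0)
  4u + 2v = 24 and v = 0 → (6, 0)
  v = 11 and 4u + 2v = 24 → (0.5, 11)
  v = 11 and u = 0 → (0, 11)

Vertices: (0, 0), (6, 0), (0.5, 11), (0, 11)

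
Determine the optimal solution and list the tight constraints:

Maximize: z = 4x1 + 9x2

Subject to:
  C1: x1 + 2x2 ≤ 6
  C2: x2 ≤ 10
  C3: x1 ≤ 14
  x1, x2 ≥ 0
Optimal: x1 = 0, x2 = 3
Slack at optimum:
  C1: slack = 0 (binding)
  C2: slack = 7
  C3: slack = 14
  x1 ≥ 0: x1 = 0 (binding)
  x2 ≥ 0: x2 = 3
Binding constraints: C1, x1 ≥ 0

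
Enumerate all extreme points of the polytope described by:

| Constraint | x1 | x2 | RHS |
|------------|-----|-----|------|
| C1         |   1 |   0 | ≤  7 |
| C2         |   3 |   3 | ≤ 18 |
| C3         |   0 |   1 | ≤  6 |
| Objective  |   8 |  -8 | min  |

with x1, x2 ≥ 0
Each vertex is the intersection of two constraint boundaries that also satisfies all remaining constraints:
  x1 = 0 and x2 = 0 → (0, 0)
  3x1 + 3x2 = 18 and x2 = 0 → (6, 0)
  3x1 + 3x2 = 18 and x2 = 6 → (0, 6)

Vertices: (0, 0), (6, 0), (0, 6)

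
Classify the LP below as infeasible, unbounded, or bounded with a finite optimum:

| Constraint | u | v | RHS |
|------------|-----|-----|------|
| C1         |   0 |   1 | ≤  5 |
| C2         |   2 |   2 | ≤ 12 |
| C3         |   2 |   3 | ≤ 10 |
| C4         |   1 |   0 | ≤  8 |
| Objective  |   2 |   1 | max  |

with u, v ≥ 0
The point (5, 0) satisfies every constraint, so the LP is feasible; the constraints give u ≤ 8 and v ≤ 5, which with u, v ≥ 0 keep the feasible region inside a bounded box. A feasible, bounded LP attains a finite optimum at a vertex.

Evaluating z = 2u + v at each vertex:
  (0, 0): z = 0
  (5, 0): z = 10
  (0, 3.333): z = 3.333

Bounded optimum: z* = 10 at (5, 0).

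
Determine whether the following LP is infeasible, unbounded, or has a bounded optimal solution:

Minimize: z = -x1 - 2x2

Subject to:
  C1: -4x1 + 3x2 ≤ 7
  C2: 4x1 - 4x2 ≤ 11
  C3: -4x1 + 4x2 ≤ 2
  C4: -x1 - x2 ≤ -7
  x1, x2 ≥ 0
Feasible point: (4, 3) satisfies every constraint, so the LP is feasible.
Direction d = (1, 1): for each constraint row a, a·d ≤ 0 —
  (-4)(1) + (3)(1) = -1 ≤ 0
  (4)(1) + (-4)(1) = 0 ≤ 0
  (-4)(1) + (4)(1) = 0 ≤ 0
  (-1)(1) + (-1)(1) = -2 ≤ 0
and d ≥ 0, so (4, 3) + t·d stays feasible for every t ≥ 0. Along this ray z = -x1 - 2x2 changes by -3 per unit t, so z → −∞.

Unbounded — the objective can decrease without bound over the feasible region.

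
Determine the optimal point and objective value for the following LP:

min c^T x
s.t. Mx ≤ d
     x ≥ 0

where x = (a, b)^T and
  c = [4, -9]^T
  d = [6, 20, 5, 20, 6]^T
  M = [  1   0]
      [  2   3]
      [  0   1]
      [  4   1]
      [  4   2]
Each vertex is the intersection of two constraint boundaries that also satisfies all remaining constraints:
  a = 0 and b = 0 → (0, 0)
  4a + 2b = 6 and b = 0 → (1.5, 0)
  4a + 2b = 6 and a = 0 → (0, 3)

Evaluating z = 4a - 9b at each vertex:
  (0, 0): z = 0
  (1.5, 0): z = 6
  (0, 3): z = -27

The minimum is at (0, 3) with z = -27.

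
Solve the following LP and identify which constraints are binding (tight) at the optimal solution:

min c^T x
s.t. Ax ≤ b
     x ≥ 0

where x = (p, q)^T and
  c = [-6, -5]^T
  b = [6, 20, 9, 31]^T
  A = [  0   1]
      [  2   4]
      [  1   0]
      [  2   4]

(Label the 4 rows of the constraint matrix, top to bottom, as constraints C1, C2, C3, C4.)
Optimal: p = 9, q = 0.5
Binding: C2, C3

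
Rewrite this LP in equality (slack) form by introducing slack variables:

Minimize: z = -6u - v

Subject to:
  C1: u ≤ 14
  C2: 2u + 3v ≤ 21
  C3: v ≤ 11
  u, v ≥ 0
min z = -6u - v

s.t.
  u + s1 = 14
  2u + 3v + s2 = 21
  v + s3 = 11
  u, v, s1, s2, s3 ≥ 0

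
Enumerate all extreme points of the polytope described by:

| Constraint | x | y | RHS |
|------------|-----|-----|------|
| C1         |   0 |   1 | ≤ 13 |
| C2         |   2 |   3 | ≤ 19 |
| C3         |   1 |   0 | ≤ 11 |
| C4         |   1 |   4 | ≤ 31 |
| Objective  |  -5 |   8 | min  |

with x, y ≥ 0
Each vertex is the intersection of two constraint boundaries that also satisfies all remaining constraints:
  x = 0 and y = 0 → (0, 0)
  2x + 3y = 19 and y = 0 → (9.5, 0)
  2x + 3y = 19 and x = 0 → (0, 6.333)

Vertices: (0, 0), (9.5, 0), (0, 6.333)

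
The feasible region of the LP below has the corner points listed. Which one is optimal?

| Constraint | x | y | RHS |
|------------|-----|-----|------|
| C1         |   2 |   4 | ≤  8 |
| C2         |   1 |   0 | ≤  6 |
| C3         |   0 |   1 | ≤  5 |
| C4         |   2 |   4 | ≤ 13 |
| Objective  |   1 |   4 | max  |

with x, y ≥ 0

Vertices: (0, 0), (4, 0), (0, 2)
Evaluating z = x + 4y at each vertex:
  (0, 0): z = 0
  (4, 0): z = 4
  (0, 2): z = 8

The largest value is z = 8, attained at (0, 2).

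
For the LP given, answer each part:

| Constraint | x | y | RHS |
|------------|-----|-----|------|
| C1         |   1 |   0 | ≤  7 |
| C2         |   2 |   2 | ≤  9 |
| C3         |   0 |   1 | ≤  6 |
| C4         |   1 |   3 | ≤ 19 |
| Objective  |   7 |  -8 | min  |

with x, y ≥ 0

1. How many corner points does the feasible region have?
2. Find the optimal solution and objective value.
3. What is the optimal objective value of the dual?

1. 3
2. x = 0, y = 4.5, z = -36
3. -36 (by strong duality, equal to the primal optimum)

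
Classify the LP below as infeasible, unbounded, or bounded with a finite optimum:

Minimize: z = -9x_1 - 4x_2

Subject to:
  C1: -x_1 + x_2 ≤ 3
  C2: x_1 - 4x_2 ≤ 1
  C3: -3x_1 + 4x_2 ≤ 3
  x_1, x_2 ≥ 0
Feasible point: (0, 0) satisfies every constraint, so the LP is feasible.
Direction d = (4, 1): for each constraint row a, a·d ≤ 0 —
  (-1)(4) + (1)(1) = -3 ≤ 0
  (1)(4) + (-4)(1) = 0 ≤ 0
  (-3)(4) + (4)(1) = -8 ≤ 0
and d ≥ 0, so (0, 0) + t·d stays feasible for every t ≥ 0. Along this ray z = -9x_1 - 4x_2 changes by -40 per unit t, so z → −∞.

The LP is unbounded; z can be made arbitrarily small.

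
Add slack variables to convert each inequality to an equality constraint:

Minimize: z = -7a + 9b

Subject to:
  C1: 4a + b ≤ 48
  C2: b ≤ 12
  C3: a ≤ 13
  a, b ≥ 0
min z = -7a + 9b

s.t.
  4a + b + s1 = 48
  b + s2 = 12
  a + s3 = 13
  a, b, s1, s2, s3 ≥ 0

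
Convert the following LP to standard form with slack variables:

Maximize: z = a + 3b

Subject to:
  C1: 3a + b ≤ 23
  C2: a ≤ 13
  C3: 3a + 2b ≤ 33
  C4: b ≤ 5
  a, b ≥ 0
max z = a + 3b

s.t.
  3a + b + s1 = 23
  a + s2 = 13
  3a + 2b + s3 = 33
  b + s4 = 5
  a, b, s1, s2, s3, s4 ≥ 0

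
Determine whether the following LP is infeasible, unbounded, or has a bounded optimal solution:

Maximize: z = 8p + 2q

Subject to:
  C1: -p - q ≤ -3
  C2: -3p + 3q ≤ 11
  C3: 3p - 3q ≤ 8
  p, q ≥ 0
Feasible point: (0, 3) satisfies every constraint, so the LP is feasible.
Direction d = (1, 1): for each constraint row a, a·d ≤ 0 —
  (-1)(1) + (-1)(1) = -2 ≤ 0
  (-3)(1) + (3)(1) = 0 ≤ 0
  (3)(1) + (-3)(1) = 0 ≤ 0
and d ≥ 0, so (0, 3) + t·d stays feasible for every t ≥ 0. Along this ray z = 8p + 2q changes by 10 per unit t, so z → +∞.

Unbounded: there is a feasible ray along which z → +∞.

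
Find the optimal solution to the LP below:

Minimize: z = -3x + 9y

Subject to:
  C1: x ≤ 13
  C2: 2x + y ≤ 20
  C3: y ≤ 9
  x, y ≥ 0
Each vertex is the intersection of two constraint boundaries that also satisfies all remaining constraints:
  x = 0 and y = 0 → (0, 0)
  2x + y = 20 and y = 0 → (10, 0)
  2x + y = 20 and y = 9 → (5.5, 9)
  y = 9 and x = 0 → (0, 9)

Evaluating z = -3x + 9y at each vertex:
  (0, 0): z = 0
  (10, 0): z = -30
  (5.5, 9): z = 64.5
  (0, 9): z = 81

The minimum is at (10, 0) with z = -30.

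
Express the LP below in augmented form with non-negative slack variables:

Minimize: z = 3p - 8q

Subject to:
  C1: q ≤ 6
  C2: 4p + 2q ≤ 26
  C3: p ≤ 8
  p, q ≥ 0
min z = 3p - 8q

s.t.
  q + s1 = 6
  4p + 2q + s2 = 26
  p + s3 = 8
  p, q, s1, s2, s3 ≥ 0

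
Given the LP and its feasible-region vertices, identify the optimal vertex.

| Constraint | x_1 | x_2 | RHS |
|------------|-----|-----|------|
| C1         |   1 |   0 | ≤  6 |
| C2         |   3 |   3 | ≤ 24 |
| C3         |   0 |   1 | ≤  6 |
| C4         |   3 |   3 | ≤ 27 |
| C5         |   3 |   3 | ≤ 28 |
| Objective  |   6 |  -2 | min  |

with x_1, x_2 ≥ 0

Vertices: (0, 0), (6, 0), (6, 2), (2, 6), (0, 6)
Evaluating z = 6x_1 - 2x_2 at each vertex:
  (0, 0): z = 0
  (6, 0): z = 36
  (6, 2): z = 32
  (2, 6): z = 0
  (0, 6): z = -12

The smallest value is z = -12, attained at (0, 6).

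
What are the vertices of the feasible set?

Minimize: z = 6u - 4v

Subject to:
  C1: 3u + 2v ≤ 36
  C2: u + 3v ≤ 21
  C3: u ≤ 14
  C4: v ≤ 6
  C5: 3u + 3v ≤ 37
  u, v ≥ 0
Each vertex is the intersection of two constraint boundaries that also satisfies all remaining constraints:
  u = 0 and v = 0 → (0, 0)
  3u + 2v = 36 and v = 0 → (12, 0)
  3u + 2v = 36 and 3u + 3v = 37 → (11.33, 1)
  u + 3v = 21 and 3u + 3v = 37 → (8, 4.333)
  u + 3v = 21 and v = 6 → (3, 6)
  v = 6 and u = 0 → (0, 6)

Vertices: (0, 0), (12, 0), (11.33, 1), (8, 4.333), (3, 6), (0, 6)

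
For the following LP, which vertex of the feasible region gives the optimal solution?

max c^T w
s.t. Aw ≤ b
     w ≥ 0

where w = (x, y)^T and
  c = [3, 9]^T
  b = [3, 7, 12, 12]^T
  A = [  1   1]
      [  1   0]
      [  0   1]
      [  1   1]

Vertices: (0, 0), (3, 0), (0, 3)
Evaluating z = 3x + 9y at each vertex:
  (0, 0): z = 0
  (3, 0): z = 9
  (0, 3): z = 27

The largest value is z = 27, attained at (0, 3).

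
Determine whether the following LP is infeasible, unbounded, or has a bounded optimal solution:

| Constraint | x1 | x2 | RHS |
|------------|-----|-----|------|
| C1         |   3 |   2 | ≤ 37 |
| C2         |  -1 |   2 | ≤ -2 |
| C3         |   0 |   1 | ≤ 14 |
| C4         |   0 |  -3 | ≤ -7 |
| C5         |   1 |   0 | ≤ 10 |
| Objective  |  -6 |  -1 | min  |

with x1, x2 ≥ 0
The point (10, 3.5) satisfies every constraint, so the LP is feasible; the constraints give x1 ≤ 10 and x2 ≤ 14, which with x1, x2 ≥ 0 keep the feasible region inside a bounded box. A feasible, bounded LP attains a finite optimum at a vertex.

Evaluating z = -6x1 - x2 at each vertex:
  (6.667, 2.333): z = -42.33
  (10, 2.333): z = -62.33
  (10, 3.5): z = -63.5
  (9.75, 3.875): z = -62.38

Feasible with finite optimum z* = -63.5 at (10, 3.5).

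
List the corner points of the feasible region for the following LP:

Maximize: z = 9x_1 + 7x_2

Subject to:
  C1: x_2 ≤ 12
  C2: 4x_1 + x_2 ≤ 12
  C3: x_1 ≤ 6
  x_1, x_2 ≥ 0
Each vertex is the intersection of two constraint boundaries that also satisfies all remaining constraints:
  x_1 = 0 and x_2 = 0 → (0, 0)
  4x_1 + x_2 = 12 and x_2 = 0 → (3, 0)
  x_2 = 12 and 4x_1 + x_2 = 12 → (0, 12)

Vertices: (0, 0), (3, 0), (0, 12)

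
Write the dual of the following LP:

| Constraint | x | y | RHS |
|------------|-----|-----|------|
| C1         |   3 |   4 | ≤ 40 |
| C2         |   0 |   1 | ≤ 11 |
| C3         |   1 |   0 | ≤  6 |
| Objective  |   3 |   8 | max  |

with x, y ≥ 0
Minimize: z = 40y1 + 11y2 + 6y3

Subject to:
  C1: -3y1 - y3 ≤ -3
  C2: -4y1 - y2 ≤ -8
  y1, y2, y3 ≥ 0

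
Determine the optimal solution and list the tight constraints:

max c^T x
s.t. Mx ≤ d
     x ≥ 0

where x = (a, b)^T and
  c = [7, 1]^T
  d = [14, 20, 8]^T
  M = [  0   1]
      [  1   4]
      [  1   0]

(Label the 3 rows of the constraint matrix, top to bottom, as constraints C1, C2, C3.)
Optimal: a = 8, b = 3
Binding: C2, C3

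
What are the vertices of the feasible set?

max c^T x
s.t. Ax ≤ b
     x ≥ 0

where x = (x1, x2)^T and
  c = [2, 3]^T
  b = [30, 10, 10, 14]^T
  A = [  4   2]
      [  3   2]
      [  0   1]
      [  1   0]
Each vertex is the intersection of two constraint boundaries that also satisfies all remaining constraints:
  x1 = 0 and x2 = 0 → (0, 0)
  3x1 + 2x2 = 10 and x2 = 0 → (3.333, 0)
  3x1 + 2x2 = 10 and x1 = 0 → (0, 5)

Vertices: (0, 0), (3.333, 0), (0, 5)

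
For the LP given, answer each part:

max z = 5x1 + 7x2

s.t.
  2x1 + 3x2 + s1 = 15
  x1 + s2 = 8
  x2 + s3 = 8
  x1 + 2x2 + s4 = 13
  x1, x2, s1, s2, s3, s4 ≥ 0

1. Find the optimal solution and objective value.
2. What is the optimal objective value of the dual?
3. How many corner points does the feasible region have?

1. x1 = 7.5, x2 = 0, z = 37.5
2. 37.5 (by strong duality, equal to the primal optimum)
3. 3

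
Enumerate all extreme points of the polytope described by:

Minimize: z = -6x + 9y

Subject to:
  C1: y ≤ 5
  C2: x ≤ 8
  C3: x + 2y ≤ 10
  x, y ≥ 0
Each vertex is the intersection of two constraint boundaries that also satisfies all remaining constraints:
  x = 0 and y = 0 → (0, 0)
  x = 8 and y = 0 → (8, 0)
  x = 8 and x + 2y = 10 → (8, 1)
  y = 5 and x + 2y = 10 → (0, 5)

Vertices: (0, 0), (8, 0), (8, 1), (0, 5)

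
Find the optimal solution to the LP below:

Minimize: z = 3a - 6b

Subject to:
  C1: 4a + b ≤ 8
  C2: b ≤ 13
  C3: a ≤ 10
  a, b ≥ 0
a = 0, b = 8, z = -48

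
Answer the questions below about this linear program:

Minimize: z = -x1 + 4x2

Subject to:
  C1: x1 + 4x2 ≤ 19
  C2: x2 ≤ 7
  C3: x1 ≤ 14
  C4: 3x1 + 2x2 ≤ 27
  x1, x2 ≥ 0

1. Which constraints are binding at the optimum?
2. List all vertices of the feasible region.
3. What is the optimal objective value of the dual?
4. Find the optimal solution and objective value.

1. C4, x2 ≥ 0
2. (0, 0), (9, 0), (7, 3), (0, 4.75)
3. -9 (by strong duality, equal to the primal optimum)
4. x1 = 9, x2 = 0, z = -9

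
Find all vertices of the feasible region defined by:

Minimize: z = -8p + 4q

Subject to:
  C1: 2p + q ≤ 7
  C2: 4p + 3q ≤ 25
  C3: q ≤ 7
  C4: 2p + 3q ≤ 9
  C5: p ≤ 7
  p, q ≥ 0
Each vertex is the intersection of two constraint boundaries that also satisfies all remaining constraints:
  p = 0 and q = 0 → (0, 0)
  2p + q = 7 and q = 0 → (3.5, 0)
  2p + q = 7 and 2p + 3q = 9 → (3, 1)
  2p + 3q = 9 and p = 0 → (0, 3)

Vertices: (0, 0), (3.5, 0), (3, 1), (0, 3)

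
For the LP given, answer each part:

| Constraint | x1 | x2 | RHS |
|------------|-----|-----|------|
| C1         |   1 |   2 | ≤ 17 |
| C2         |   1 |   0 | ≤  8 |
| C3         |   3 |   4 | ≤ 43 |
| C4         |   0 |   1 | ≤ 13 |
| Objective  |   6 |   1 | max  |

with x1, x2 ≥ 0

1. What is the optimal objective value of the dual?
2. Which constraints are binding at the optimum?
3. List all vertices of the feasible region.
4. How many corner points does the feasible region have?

1. 52.5 (by strong duality, equal to the primal optimum)
2. C1, C2
3. (0, 0), (8, 0), (8, 4.5), (0, 8.5)
4. 4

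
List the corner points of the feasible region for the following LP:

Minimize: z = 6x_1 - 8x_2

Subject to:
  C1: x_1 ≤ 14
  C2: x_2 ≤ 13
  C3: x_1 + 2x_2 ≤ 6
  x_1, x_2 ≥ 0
Each vertex is the intersection of two constraint boundaries that also satisfies all remaining constraints:
  x_1 = 0 and x_2 = 0 → (0, 0)
  x_1 + 2x_2 = 6 and x_2 = 0 → (6, 0)
  x_1 + 2x_2 = 6 and x_1 = 0 → (0, 3)

Vertices: (0, 0), (6, 0), (0, 3)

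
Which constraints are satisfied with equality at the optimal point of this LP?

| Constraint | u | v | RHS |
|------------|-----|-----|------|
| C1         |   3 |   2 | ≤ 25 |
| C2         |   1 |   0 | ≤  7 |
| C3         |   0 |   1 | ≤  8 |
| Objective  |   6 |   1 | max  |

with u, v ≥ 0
Optimal: u = 7, v = 2
Slack at optimum:
  C1: slack = 0 (binding)
  C2: slack = 0 (binding)
  C3: slack = 6
  u ≥ 0: u = 7
  v ≥ 0: v = 2
Binding constraints: C1, C2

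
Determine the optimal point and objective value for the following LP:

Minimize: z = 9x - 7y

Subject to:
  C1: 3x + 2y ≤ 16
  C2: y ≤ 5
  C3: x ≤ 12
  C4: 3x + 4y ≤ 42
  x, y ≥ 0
Each vertex is the intersection of two constraint boundaries that also satisfies all remaining constraints:
  x = 0 and y = 0 → (0, 0)
  3x + 2y = 16 and y = 0 → (5.333, 0)
  3x + 2y = 16 and y = 5 → (2, 5)
  y = 5 and x = 0 → (0, 5)

Evaluating z = 9x - 7y at each vertex:
  (0, 0): z = 0
  (5.333, 0): z = 48
  (2, 5): z = -17
  (0, 5): z = -35

The minimum is at (0, 5) with z = -35.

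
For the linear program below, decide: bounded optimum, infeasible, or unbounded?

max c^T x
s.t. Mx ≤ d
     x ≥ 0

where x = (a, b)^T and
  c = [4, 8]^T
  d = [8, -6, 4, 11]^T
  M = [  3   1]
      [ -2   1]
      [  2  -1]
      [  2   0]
One constraint requires 2a - b ≤ 4, while the constraint -2a + b ≤ -6 is equivalent to 2a - b ≥ 6. Together they would need 6 ≤ 2a - b ≤ 4, which is impossible since 6 > 4. No point satisfies all constraints.

The feasible region is empty; the LP is infeasible.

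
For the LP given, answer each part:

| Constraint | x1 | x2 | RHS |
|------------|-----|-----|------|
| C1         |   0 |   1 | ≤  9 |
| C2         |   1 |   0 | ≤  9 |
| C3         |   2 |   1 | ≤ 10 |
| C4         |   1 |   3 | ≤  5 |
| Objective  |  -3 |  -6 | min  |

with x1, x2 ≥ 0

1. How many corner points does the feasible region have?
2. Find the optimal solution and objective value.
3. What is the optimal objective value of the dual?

1. 3
2. x1 = 5, x2 = 0, z = -15
3. -15 (by strong duality, equal to the primal optimum)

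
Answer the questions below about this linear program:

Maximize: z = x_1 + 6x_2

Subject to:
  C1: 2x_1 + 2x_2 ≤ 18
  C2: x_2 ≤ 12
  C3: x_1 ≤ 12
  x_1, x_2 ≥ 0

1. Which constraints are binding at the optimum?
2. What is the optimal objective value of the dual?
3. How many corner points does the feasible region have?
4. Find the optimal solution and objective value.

1. C1, x_1 ≥ 0
2. 54 (by strong duality, equal to the primal optimum)
3. 3
4. x_1 = 0, x_2 = 9, z = 54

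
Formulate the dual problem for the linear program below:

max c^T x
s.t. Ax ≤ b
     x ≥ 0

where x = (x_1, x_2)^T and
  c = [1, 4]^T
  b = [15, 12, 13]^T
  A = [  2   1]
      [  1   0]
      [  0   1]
Minimize: z = 15y1 + 12y2 + 13y3

Subject to:
  C1: -2y1 - y2 ≤ -1
  C2: -y1 - y3 ≤ -4
  y1, y2, y3 ≥ 0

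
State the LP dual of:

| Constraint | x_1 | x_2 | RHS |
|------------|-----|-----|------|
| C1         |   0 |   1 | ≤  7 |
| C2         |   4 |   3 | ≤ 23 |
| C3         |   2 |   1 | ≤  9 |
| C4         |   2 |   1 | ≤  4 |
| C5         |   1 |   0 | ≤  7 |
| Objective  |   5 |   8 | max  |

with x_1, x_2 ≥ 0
Minimize: z = 7y1 + 23y2 + 9y3 + 4y4 + 7y5

Subject to:
  C1: -4y2 - 2y3 - 2y4 - y5 ≤ -5
  C2: -y1 - 3y2 - y3 - y4 ≤ -8
  y1, y2, y3, y4, y5 ≥ 0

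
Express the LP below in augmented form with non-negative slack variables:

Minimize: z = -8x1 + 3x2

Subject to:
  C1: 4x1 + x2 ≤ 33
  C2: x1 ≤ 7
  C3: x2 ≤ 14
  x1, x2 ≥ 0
min z = -8x1 + 3x2

s.t.
  4x1 + x2 + s1 = 33
  x1 + s2 = 7
  x2 + s3 = 14
  x1, x2, s1, s2, s3 ≥ 0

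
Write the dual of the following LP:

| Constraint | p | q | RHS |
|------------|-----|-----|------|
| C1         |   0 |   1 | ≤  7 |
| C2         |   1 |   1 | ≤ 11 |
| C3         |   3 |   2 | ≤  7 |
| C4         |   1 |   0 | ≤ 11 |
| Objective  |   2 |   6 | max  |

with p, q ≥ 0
Minimize: z = 7y1 + 11y2 + 7y3 + 11y4

Subject to:
  C1: -y2 - 3y3 - y4 ≤ -2
  C2: -y1 - y2 - 2y3 ≤ -6
  y1, y2, y3, y4 ≥ 0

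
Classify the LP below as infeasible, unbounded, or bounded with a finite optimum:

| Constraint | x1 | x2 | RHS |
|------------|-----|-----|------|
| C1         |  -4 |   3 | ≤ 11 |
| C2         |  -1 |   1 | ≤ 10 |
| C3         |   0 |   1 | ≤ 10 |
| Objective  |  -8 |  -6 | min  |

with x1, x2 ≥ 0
Feasible point: (0, 0) satisfies every constraint, so the LP is feasible.
Direction d = (1, 0): for each constraint row a, a·d ≤ 0 —
  (-4)(1) + (3)(0) = -4 ≤ 0
  (-1)(1) + (1)(0) = -1 ≤ 0
  (0)(1) + (1)(0) = 0 ≤ 0
and d ≥ 0, so (0, 0) + t·d stays feasible for every t ≥ 0. Along this ray z = -8x1 - 6x2 changes by -8 per unit t, so z → −∞.

Unbounded: there is a feasible ray along which z → −∞.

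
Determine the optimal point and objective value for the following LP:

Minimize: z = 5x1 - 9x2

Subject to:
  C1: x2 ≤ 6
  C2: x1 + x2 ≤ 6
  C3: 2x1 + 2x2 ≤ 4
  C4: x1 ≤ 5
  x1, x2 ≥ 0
Each vertex is the intersection of two constraint boundaries that also satisfies all remaining constraints:
  x1 = 0 and x2 = 0 → (0, 0)
  2x1 + 2x2 = 4 and x2 = 0 → (2, 0)
  2x1 + 2x2 = 4 and x1 = 0 → (0, 2)

Evaluating z = 5x1 - 9x2 at each vertex:
  (0, 0): z = 0
  (2, 0): z = 10
  (0, 2): z = -18

The minimum is at (0, 2) with z = -18.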